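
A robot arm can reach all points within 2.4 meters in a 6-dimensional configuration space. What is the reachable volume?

Volume = π^{6/2}·(2.4)^6/Γ(4) ≈ 987.565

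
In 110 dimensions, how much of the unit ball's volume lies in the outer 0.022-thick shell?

Shell fraction = 1 - (1-0.022)^110 ≈ 0.913449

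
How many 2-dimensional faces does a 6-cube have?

f_2(6-cube) = (6 choose 2) · 2^4 = 240.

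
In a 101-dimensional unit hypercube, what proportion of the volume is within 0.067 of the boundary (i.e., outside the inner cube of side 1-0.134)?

Shell fraction = 1 - (1-0.134)^101 ≈ 0.999999511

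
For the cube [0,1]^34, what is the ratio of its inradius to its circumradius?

For an n-cube of any side s, the inradius is s/2 and the circumradius is s√n/2, so the ratio is 1/√34 ≈ 0.171499.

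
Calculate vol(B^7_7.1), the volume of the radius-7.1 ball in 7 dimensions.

Volume = π^{7/2}·(7.1)^7/Γ(9/2) ≈ 4.29723e+06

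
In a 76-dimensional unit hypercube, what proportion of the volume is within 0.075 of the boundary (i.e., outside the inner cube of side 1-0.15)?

The inner cube has side 1-2·0.075 = 0.85 and volume (0.85)^76 ≈ 4.324e-06, so the shell holds 0.9999956765 of the volume.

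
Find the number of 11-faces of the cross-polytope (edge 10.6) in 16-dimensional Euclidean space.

f_11(16-orthoplex) = 2^12 · (16 choose 12) = 7454720.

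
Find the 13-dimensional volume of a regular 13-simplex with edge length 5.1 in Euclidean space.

Volume = 5.1^13 · √(14/2^13) / 13! ≈ 0.0104834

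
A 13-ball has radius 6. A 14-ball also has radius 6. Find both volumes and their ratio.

V_13(6.0) ≈ 1.18934e+10. V_14(6.0) ≈ 4.69609e+10. Ratio V_13/V_14 ≈ 0.2533.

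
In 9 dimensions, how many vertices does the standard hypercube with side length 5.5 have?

An n-cube has 2^n vertices; for n = 9 that is 2^9 = 512.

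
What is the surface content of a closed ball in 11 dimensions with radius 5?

S = n·V_n(r)/r = 11·V_11(5)/5 (volume-to-surface relation), giving 125000000·π^5/189 ≈ 2.02394e+08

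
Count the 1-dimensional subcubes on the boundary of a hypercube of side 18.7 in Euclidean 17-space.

Number of 1-faces = C(17,1) · 2^(17-1) = 17 · 65536 = 1114112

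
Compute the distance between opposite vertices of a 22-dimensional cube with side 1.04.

Diagonal = √22 · 1.04 ≈ 4.87803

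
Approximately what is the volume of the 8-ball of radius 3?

V_8(3) = π^(8/2) · (3)^8 / Γ(8/2 + 1) = 2187·π^4/8 ≈ 26629.2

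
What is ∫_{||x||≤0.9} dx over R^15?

Volume = π^{15/2}·(0.9)^15/Γ(17/2) ≈ 0.0785358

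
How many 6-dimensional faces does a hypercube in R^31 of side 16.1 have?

Choose 6 of 31 axes to span the face (C(31,6) = 736281 ways), then fix each of the remaining 25 coordinates at one of its two extreme values (2^25 = 33554432 ways): 736281·33554432 = 24705490747392.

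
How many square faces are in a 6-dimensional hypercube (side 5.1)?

Number of 2-faces = C(6,2) · 2^(6-2) = 15 · 16 = 240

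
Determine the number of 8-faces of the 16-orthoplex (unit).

Number of 8-faces = 2^(8+1) · C(16,8+1) = 512 · 11440 = 5857280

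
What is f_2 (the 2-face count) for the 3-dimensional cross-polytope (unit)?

An n-cross-polytope has 2^(k+1)·C(n,k+1) k-faces. Here 2^3·C(3,3) = 8·1 = 8.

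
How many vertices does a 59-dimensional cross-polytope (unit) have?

The 59-dimensional cross-polytope has 2n = 2·59 = 118 vertices.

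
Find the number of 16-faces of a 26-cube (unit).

f_16(26-cube) = (26 choose 16) · 2^10 = 5439216640.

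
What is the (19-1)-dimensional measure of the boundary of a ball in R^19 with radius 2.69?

S_19(2.69) = 2·π^(19/2)·(2.69)^18 / Γ(19/2) ≈ 4.81817e+07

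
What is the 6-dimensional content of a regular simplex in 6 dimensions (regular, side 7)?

Volume = 7^6 · √(7/2^6) / 6! ≈ 54.0399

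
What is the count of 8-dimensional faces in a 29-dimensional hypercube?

Choose 8 of 29 axes to span the face (C(29,8) = 4292145 ways), then fix each of the remaining 21 coordinates at one of its two extreme values (2^21 = 2097152 ways): 4292145·2097152 = 9001280471040.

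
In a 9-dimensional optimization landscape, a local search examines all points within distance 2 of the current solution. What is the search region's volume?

Volume = π^{9/2}·(2)^9/Γ(11/2) = 16384·π^4/945 ≈ 1688.84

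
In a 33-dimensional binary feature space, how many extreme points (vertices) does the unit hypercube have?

The 33-cube has 2^33 = 8589934592 vertices.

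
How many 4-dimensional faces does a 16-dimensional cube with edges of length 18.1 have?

Choose 4 of 16 axes to span the face (C(16,4) = 1820 ways), then fix each of the remaining 12 coordinates at one of its two extreme values (2^12 = 4096 ways): 1820·4096 = 7454720.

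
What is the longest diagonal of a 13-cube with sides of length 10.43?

The space diagonal of an n-cube of side s is s√n. Here 10.43·√13 ≈ 37.6059.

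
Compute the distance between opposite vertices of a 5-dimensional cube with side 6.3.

Diagonal = √5 · 6.3 ≈ 14.0872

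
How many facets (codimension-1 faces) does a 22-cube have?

Number of 21-faces = C(22,21) · 2^(22-21) = 22 · 2 = 44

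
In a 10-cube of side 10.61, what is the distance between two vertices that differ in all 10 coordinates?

Diagonal = √10 · 10.61 ≈ 33.5518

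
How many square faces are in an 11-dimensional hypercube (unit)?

Choose 2 of 11 axes to span the face (C(11,2) = 55 ways), then fix each of the remaining 9 coordinates at one of its two extreme values (2^9 = 512 ways): 55·512 = 28160.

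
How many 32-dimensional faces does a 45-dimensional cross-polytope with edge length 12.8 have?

An n-cross-polytope has 2^(k+1)·C(n,k+1) k-faces. Here 2^33·C(45,33) = 8589934592·28760021745 = 247046705654047703040.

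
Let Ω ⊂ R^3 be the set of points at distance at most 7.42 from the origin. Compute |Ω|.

The n-ball volume is π^(n/2)·r^n/Γ(n/2+1). With n=3, r=7.42: V ≈ 1711.2.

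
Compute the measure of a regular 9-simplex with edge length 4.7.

V_9 = √(10) · 4.7^9 / (9! · 2^(9/2)) ≈ 0.431005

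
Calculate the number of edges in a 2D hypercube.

An n-cube has n·2^(n-1) edges. With n = 2: 2·2 = 4.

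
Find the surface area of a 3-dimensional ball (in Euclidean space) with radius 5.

S = n·V_n(r)/r = 3·V_3(5)/5 (volume-to-surface relation), giving 4πr² = 4π·(5)² ≈ 314.159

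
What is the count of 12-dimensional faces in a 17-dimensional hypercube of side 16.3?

An n-cube has C(n,k)·2^(n-k) k-faces. Here C(17,12)·2^5 = 6188·32 = 198016.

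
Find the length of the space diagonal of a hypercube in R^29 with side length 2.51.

Diagonal = √29 · 2.51 ≈ 13.5168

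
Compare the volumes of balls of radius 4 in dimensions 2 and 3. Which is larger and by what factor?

V_2(4) ≈ 50.2655, V_3(4) ≈ 268.083. The 3-ball is larger by a factor of 5.333.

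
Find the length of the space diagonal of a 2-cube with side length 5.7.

Diagonal = √2 · 5.7 ≈ 8.06102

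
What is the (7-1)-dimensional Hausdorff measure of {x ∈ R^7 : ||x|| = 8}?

|∂B_7(8)| = 4194304·π^3/15 ≈ 8.66998e+06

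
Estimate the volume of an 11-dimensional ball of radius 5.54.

V_11(5.54) = π^(11/2) · (5.54)^11 / Γ(11/2 + 1) ≈ 2.84258e+08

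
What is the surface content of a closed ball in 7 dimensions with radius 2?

|∂B_7(2)| = 1024·π^3/15 ≈ 2116.7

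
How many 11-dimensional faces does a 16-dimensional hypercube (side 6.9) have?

Number of 11-faces = C(16,11) · 2^(16-11) = 4368 · 32 = 139776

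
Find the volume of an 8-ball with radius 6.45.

V_8(6.45) = π^(8/2) · (6.45)^8 / Γ(8/2 + 1) ≈ 1.21581e+07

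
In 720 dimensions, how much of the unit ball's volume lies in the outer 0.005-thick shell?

V(inner)/V(outer) = ((1-0.005)/1)^720 ≈ 0.02708, so the shell fraction is 0.972922.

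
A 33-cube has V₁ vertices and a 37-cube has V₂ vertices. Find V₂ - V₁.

V₁ = 2^33 = 8589934592. V₂ = 2^37 = 137438953472. V₂ - V₁ = 128849018880.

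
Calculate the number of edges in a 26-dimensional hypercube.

An n-cube has n·2^(n-1) edges. With n = 26: 26·33554432 = 872415232.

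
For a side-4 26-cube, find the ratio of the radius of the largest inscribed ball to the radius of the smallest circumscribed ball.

For an n-cube of any side s, the inradius is s/2 and the circumradius is s√n/2, so the ratio is 1/√26 ≈ 0.196116.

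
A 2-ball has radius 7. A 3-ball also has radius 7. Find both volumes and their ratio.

V_2(7) ≈ 153.938. V_3(7) ≈ 1436.76. Ratio V_2/V_3 ≈ 0.1071.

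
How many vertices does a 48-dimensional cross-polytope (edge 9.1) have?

An n-cross-polytope has 2n vertices; here n = 48, giving 96.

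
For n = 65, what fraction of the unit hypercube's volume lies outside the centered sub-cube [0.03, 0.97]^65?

Shell fraction = 1 - (1-0.06)^65 ≈ 0.982081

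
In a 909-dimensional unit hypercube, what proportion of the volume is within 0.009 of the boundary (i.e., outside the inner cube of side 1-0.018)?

The inner cube has side 1-2·0.009 = 0.982 and volume (0.982)^909 ≈ 6.751e-08, so the shell holds 0.9999999325 of the volume.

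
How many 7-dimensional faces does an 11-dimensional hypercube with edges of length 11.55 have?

Number of 7-faces = C(11,7) · 2^(11-7) = 330 · 16 = 5280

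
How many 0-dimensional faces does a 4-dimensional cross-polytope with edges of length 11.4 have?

f_0(4-orthoplex) = 2^1 · (4 choose 1) = 8.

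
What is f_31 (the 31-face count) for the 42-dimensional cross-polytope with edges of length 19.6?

Number of 31-faces = 2^(31+1) · C(42,31+1) = 4294967296 · 1471442973 = 6319799446964011008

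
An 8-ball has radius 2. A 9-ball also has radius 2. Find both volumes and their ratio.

V_8(2) ≈ 1039.03. V_9(2) ≈ 1688.84. Ratio V_8/V_9 ≈ 0.6152.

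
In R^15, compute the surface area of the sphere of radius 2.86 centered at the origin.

|∂B_15(2.86)| ≈ 1.40167e+07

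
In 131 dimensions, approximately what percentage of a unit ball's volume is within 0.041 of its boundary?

1 - (1-0.041)^131 ≈ 0.995848 ≈ 99.58%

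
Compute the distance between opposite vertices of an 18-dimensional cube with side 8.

||(8,8,...,8)|| = √(18)·8 ≈ 33.9411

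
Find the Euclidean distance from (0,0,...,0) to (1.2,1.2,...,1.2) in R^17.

||(1.2,1.2,...,1.2)|| = √(17)·1.2 ≈ 4.94773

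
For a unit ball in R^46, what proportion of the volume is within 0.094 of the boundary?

Shell fraction = 1 - (1-0.094)^46 ≈ 0.989337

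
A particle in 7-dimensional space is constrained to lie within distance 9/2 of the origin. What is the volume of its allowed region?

V = 1594323·π^3/280 ≈ 176550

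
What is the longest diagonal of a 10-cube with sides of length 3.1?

d = √(3.1² + 3.1² + ... + 3.1²) [10 terms] = √(10·3.1²) = 3.1√10 ≈ 9.80306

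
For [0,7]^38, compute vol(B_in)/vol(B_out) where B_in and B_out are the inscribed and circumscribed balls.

V_in / V_out = (r_in/r_out)^38 = (1/√38)^38 = 38^(-38/2) ≈ 9.64077e-31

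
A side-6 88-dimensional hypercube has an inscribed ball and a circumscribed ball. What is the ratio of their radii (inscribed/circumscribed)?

Ratio = (s/2)/(s√88/2) = 88^(-1/2) ≈ 0.1066.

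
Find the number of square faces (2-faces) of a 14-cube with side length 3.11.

Choose 2 of 14 axes to span the face (C(14,2) = 91 ways), then fix each of the remaining 12 coordinates at one of its two extreme values (2^12 = 4096 ways): 91·4096 = 372736.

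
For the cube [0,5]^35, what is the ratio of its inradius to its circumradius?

r_in = 5/2 (half the side); r_out = 5√35/2 (half the diagonal). Ratio = 1/√35 ≈ 0.169031.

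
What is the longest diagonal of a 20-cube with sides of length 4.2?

Diagonal = √20 · 4.2 ≈ 18.783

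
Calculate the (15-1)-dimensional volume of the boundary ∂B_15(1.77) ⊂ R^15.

S_15(1.77) = 2·π^(15/2)·(1.77)^14 / Γ(15/2) ≈ 16949.1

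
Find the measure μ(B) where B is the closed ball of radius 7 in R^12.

Volume = π^{12/2}·(7)^12/Γ(7) = 13841287201·π^6/720 ≈ 1.84818e+10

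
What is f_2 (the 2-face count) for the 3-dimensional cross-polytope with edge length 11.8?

Number of 2-faces = 2^(2+1) · C(3,2+1) = 8 · 1 = 8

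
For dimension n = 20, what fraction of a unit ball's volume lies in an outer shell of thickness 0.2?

1 - (1-0.2)^20 ≈ 0.988471 ≈ 98.85%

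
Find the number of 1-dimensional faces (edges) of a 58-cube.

The 58-cube has n·2^(n-1) = 58·2^57 = 58·144115188075855872 = 8358680908399640576 edges.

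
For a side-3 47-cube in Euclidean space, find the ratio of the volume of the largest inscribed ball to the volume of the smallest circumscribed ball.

V_in/V_out = n^(-n/2) = 47^(-47/2) ≈ 5.07809e-40.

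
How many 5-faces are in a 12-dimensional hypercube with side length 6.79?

Choose 5 of 12 axes to span the face (C(12,5) = 792 ways), then fix each of the remaining 7 coordinates at one of its two extreme values (2^7 = 128 ways): 792·128 = 101376.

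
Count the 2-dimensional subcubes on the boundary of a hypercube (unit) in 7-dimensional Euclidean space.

An n-cube has C(n,k)·2^(n-k) k-faces. Here C(7,2)·2^5 = 21·32 = 672.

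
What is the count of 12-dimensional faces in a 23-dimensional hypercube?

Choose 12 of 23 axes to span the face (C(23,12) = 1352078 ways), then fix each of the remaining 11 coordinates at one of its two extreme values (2^11 = 2048 ways): 1352078·2048 = 2769055744.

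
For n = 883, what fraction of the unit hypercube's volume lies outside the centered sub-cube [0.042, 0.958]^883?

1 - (1 - 2·0.042)^883 = 1 - 0.916^883 ≈ 1 - 2.258e-34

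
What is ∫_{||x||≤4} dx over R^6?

The n-ball volume is π^(n/2)·r^n/Γ(n/2+1). With n=6, r=4: V = 2048·π^3/3 ≈ 21167.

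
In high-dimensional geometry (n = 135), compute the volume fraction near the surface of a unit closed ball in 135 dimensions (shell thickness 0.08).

1 - (1-0.08)^135 ≈ 0.999987 ≈ 99.998708%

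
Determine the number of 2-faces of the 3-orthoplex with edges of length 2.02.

An n-cross-polytope has 2^(k+1)·C(n,k+1) k-faces. Here 2^3·C(3,3) = 8·1 = 8.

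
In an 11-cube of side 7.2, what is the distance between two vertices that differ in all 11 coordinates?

d = √(7.2² + 7.2² + ... + 7.2²) [11 terms] = √(11·7.2²) = 7.2√11 ≈ 23.8797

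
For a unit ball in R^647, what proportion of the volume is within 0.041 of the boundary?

Shell fraction = 1 - (1-0.041)^647 ≈ 1 - 1.724e-12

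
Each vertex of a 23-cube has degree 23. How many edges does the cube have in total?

An n-cube has n·2^(n-1) edges. With n = 23: 23·4194304 = 96468992.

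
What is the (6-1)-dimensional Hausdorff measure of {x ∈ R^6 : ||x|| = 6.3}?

|∂B_6(6.3)| ≈ 307718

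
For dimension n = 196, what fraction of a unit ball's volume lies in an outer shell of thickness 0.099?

1 - (1-0.099)^196 ≈ 0.9999999987 ≈ (100 - 1.34e-07)%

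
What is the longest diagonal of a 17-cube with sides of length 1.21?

The space diagonal of an n-cube of side s is s√n. Here 1.21·√17 ≈ 4.98896.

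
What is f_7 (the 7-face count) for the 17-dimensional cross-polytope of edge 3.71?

An n-cross-polytope has 2^(k+1)·C(n,k+1) k-faces. Here 2^8·C(17,8) = 256·24310 = 6223360.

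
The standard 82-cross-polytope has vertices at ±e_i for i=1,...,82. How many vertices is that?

An n-cross-polytope has 2n vertices; here n = 82, giving 164.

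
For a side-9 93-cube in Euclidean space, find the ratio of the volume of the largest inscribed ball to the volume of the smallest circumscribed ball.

V_in / V_out = (r_in/r_out)^93 = (1/√93)^93 = 93^(-93/2) ≈ 2.92108e-92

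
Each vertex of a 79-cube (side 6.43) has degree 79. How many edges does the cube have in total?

The 79-cube has n·2^(n-1) = 79·2^78 = 79·302231454903657293676544 = 23876284937388926200446976 edges.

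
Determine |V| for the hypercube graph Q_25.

The 25-cube has 2^25 = 33554432 vertices.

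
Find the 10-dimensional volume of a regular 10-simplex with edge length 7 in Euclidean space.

Volume = 7^10 · √(11/2^10) / 10! ≈ 8.06796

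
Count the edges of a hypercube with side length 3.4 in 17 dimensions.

Number of 1-faces = C(17,1)·2^(17-1) = 17·65536 = 1114112.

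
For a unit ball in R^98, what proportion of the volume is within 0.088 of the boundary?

Shell fraction = 1 - (1-0.088)^98 ≈ 0.99988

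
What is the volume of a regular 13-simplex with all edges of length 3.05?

V_13 = √(14) · 3.05^13 / (13! · 2^(13/2)) ≈ 1.31216e-05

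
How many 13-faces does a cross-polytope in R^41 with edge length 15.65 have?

Number of 13-faces = 2^(13+1) · C(41,13+1) = 16384 · 35240152720 = 577374662164480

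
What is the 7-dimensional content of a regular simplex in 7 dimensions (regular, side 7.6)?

Volume = 7.6^7 · √(8/2^7) / 7! ≈ 72.6448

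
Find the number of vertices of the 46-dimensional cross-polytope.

The 46-dimensional cross-polytope has 2n = 2·46 = 92 vertices.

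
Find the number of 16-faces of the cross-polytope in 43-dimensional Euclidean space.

Each 16-face is the convex hull of 17 vertices, one chosen as ±e_i from each of 17 distinct axes: 2^17·C(43,17) = 55203810346008576.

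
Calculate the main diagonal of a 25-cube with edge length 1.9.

d = √(1.9² + 1.9² + ... + 1.9²) [25 terms] = √(25·1.9²) = 1.9√25 = 9.5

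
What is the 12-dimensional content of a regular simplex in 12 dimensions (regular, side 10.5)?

V = (10.5^12 / 12!) · √((12+1) / 2^12) ≈ 211.216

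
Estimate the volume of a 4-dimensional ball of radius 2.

V_4(2) = π^(4/2) · (2)^4 / Γ(4/2 + 1) = 8·π^2 ≈ 78.9568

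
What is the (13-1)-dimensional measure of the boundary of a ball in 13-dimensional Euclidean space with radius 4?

|∂B_13(4)| = 2147483648·π^6/10395 ≈ 1.98612e+08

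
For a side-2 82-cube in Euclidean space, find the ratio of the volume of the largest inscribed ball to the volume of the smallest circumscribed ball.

V_in / V_out = (r_in/r_out)^82 = (1/√82)^82 = 82^(-82/2) ≈ 3.4169e-79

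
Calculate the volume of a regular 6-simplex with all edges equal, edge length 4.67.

For a regular n-simplex with edge a, V = (a^n / n!)·√((n+1)/2^n). With a=4.67, n=6: V ≈ 4.76462.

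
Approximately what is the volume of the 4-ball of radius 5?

V_4(5) = π^(4/2) · (5)^4 / Γ(4/2 + 1) = 625·π^2/2 ≈ 3084.25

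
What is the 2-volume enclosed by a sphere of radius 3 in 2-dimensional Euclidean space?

Volume = π^{2/2}·(3)^2/Γ(2) = 9·π ≈ 28.2743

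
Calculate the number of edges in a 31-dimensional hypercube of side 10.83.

An n-cube has n·2^(n-1) edges. With n = 31: 31·1073741824 = 33285996544.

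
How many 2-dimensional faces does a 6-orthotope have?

Choose 2 of 6 axes to span the face (C(6,2) = 15 ways), then fix each of the remaining 4 coordinates at one of its two extreme values (2^4 = 16 ways): 15·16 = 240.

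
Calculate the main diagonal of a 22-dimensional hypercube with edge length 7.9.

Diagonal = √22 · 7.9 ≈ 37.0543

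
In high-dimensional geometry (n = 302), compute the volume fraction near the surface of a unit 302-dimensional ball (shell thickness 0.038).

1 - (1-0.038)^302 ≈ 0.999992 ≈ 99.999170%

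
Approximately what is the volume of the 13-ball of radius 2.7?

Volume = π^{13/2}·(2.7)^13/Γ(15/2) ≈ 369037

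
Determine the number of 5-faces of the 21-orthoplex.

Each 5-face is the convex hull of 6 vertices, one chosen as ±e_i from each of 6 distinct axes: 2^6·C(21,6) = 3472896.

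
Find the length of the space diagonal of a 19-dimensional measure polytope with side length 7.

Diagonal = √19 · 7 ≈ 30.5123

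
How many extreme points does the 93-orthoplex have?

An n-cross-polytope has 2n vertices; here n = 93, giving 186.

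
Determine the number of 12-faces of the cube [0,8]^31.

An n-cube has C(n,k)·2^(n-k) k-faces. Here C(31,12)·2^19 = 141120525·524288 = 73987797811200.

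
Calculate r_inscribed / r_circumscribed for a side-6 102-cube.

r_in / r_out = (6/2) / (6√102/2) = 1/√102 ≈ 0.0990148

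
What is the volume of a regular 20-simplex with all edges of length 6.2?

For a regular n-simplex with edge a, V = (a^n / n!)·√((n+1)/2^n). With a=6.2, n=20: V ≈ 1.29574e-05.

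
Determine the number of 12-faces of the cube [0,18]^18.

Number of 12-faces = C(18,12) · 2^(18-12) = 18564 · 64 = 1188096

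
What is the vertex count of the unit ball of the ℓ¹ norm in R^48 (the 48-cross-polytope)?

The 48-dimensional cross-polytope has 2n = 2·48 = 96 vertices.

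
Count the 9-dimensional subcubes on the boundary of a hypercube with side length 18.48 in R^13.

f_9(13-cube) = (13 choose 9) · 2^4 = 11440.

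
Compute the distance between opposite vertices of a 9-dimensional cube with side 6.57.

||(6.57,6.57,...,6.57)|| = √(9)·6.57 = 19.71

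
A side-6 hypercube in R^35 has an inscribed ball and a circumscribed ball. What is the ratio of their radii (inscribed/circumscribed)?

Ratio = (s/2)/(s√35/2) = 35^(-1/2) ≈ 0.169031.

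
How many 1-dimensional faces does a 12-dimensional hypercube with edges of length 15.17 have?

Choose 1 of 12 axes to span the face (C(12,1) = 12 ways), then fix each of the remaining 11 coordinates at one of its two extreme values (2^11 = 2048 ways): 12·2048 = 24576.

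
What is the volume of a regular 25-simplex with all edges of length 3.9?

For a regular n-simplex with edge a, V = (a^n / n!)·√((n+1)/2^n). With a=3.9, n=25: V ≈ 3.39298e-14.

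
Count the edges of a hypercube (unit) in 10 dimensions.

Each of the 2^10 = 1024 vertices has degree 10; total edges = 10·2^10/2 = 5120.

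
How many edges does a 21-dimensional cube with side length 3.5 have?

Each of the 2^21 = 2097152 vertices has degree 21; total edges = 21·2^21/2 = 22020096.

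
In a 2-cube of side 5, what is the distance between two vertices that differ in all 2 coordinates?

||(5,5,...,5)|| = √(2)·5 ≈ 7.07107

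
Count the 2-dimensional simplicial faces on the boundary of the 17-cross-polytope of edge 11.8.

Number of 2-faces = 2^(2+1) · C(17,2+1) = 8 · 680 = 5440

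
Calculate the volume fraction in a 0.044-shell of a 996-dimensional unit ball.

Shell fraction = 1 - (1-0.044)^996 ≈ 1 - 3.436e-20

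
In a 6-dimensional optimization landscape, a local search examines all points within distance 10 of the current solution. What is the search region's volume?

V_6(10) = π^(6/2) · (10)^6 / Γ(6/2 + 1) = 500000·π^3/3 ≈ 5.16771e+06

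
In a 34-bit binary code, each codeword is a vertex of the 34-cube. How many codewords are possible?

Each vertex is a binary string of length 34, so there are 2^34 = 17179869184.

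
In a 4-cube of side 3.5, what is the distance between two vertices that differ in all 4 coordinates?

d = √(3.5² + 3.5² + ... + 3.5²) [4 terms] = √(4·3.5²) = 3.5√4 = 7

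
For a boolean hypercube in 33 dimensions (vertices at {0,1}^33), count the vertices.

The 33-cube has 2^33 = 8589934592 vertices.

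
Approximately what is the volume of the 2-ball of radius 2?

V = 4·π ≈ 12.5664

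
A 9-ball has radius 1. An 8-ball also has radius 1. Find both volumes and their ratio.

V_9(1) ≈ 3.29851. V_8(1) ≈ 4.05871. Ratio V_9/V_8 ≈ 0.8127.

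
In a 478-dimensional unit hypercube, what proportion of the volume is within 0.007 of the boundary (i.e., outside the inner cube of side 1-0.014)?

1 - (1 - 2·0.007)^478 = 1 - 0.986^478 ≈ 0.998817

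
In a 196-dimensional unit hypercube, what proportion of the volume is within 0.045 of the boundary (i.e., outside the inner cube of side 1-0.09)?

1 - (1 - 2·0.045)^196 = 1 - 0.91^196 ≈ 0.9999999906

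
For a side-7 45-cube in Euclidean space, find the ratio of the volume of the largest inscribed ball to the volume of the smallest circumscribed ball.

V_in/V_out = n^(-n/2) = 45^(-45/2) ≈ 6.34919e-38.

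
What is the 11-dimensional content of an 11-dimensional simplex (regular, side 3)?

V = (3^11 / 11!) · √((11+1) / 2^11) ≈ 0.000339706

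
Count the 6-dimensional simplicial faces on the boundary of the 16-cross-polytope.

Number of 6-faces = 2^(6+1) · C(16,6+1) = 128 · 11440 = 1464320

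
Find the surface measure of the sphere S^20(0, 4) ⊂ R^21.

|∂B_21(4)| = 2251799813685248·π^10/654729075 ≈ 3.22082e+11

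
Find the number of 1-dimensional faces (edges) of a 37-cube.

The 37-cube has n·2^(n-1) = 37·2^36 = 37·68719476736 = 2542620639232 edges.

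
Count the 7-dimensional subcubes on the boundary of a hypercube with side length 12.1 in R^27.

f_7(27-cube) = (27 choose 7) · 2^20 = 931166945280.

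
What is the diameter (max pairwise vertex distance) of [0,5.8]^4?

The space diagonal of an n-cube of side s is s√n. Here 5.8·√4 = 11.6.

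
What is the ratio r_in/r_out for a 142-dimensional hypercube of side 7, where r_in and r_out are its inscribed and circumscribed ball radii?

r_in = 7/2 (half the side); r_out = 7√142/2 (half the diagonal). Ratio = 1/√142 ≈ 0.0839181.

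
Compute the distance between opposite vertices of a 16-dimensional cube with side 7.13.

Diagonal = √16 · 7.13 = 28.52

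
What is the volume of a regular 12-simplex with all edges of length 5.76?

Volume = 5.76^12 · √(13/2^12) / 12! ≈ 0.156864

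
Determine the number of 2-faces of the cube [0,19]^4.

Number of 2-faces = C(4,2) · 2^(4-2) = 6 · 4 = 24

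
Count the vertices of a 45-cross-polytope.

An n-cross-polytope has 2n vertices; here n = 45, giving 90.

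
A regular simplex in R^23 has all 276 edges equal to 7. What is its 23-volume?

For a regular n-simplex with edge a, V = (a^n / n!)·√((n+1)/2^n). With a=7, n=23: V ≈ 1.79069e-06.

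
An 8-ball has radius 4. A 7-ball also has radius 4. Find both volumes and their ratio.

V_8(4.0) ≈ 265992. V_7(4.0) ≈ 77410.6. Ratio V_8/V_7 ≈ 3.436.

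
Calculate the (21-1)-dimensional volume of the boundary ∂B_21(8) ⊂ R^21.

S_21(8) = 2·π^(21/2)·(8)^20 / Γ(21/2) = 2361183241434822606848·π^10/654729075 ≈ 3.37728e+17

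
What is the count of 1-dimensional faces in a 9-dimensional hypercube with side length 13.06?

Number of 1-faces = C(9,1) · 2^(9-1) = 9 · 256 = 2304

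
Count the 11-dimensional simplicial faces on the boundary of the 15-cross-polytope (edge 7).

Each 11-face is the convex hull of 12 vertices, one chosen as ±e_i from each of 12 distinct axes: 2^12·C(15,12) = 1863680.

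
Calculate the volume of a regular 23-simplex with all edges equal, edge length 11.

V = (11^23 / 23!) · √((23+1) / 2^23) ≈ 0.0585866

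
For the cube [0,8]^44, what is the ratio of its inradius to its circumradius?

Ratio = (s/2)/(s√44/2) = 44^(-1/2) ≈ 0.150756.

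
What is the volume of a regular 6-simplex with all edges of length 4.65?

V = (4.65^6 / 6!) · √((6+1) / 2^6) ≈ 4.64349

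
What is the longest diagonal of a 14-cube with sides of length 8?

d = √(8² + 8² + ... + 8²) [14 terms] = √(14·8²) = 8√14 ≈ 29.9333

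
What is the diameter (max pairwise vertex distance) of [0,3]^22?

The space diagonal of an n-cube of side s is s√n. Here 3·√22 ≈ 14.0712.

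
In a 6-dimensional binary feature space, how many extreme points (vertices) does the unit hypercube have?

An n-cube has 2^n vertices; for n = 6 that is 2^6 = 64.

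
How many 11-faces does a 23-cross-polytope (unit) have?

f_11(23-orthoplex) = 2^12 · (23 choose 12) = 5538111488.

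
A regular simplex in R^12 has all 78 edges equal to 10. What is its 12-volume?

V_12 = √(13) · 10^12 / (12! · 2^(12/2)) ≈ 117.613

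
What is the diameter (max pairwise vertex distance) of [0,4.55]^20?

||(4.55,4.55,...,4.55)|| = √(20)·4.55 ≈ 20.3482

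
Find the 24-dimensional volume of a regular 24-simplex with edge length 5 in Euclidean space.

V_24 = √(25) · 5^24 / (24! · 2^(24/2)) ≈ 1.17269e-10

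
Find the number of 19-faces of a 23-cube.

f_19(23-cube) = (23 choose 19) · 2^4 = 141680.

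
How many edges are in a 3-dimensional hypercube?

Choose 1 of 3 axes to span the face (C(3,1) = 3 ways), then fix each of the remaining 2 coordinates at one of its two extreme values (2^2 = 4 ways): 3·4 = 12.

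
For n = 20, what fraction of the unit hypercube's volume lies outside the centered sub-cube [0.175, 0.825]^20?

The inner cube has side 1-2·0.175 = 0.65 and volume (0.65)^20 ≈ 0.0001812, so the shell holds 0.999819 of the volume.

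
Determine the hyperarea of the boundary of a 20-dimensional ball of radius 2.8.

|∂B_20(2.8)| ≈ 1.61722e+08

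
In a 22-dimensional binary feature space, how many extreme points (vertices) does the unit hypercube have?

Each vertex is a binary string of length 22, so there are 2^22 = 4194304.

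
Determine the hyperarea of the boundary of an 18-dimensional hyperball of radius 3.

S_18(3) = 2·π^(18/2)·(3)^17 / Γ(18/2) = 14348907·π^9/2240 ≈ 1.9095e+08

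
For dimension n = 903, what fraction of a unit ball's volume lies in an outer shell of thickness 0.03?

1 - (1-0.03)^903 ≈ 1 - 1.135e-12 ≈ (100 - 1.13e-10)%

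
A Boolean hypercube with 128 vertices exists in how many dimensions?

2^n = 128 ⇒ n = log_2(128) = 7.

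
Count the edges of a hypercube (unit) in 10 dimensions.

Each of the 2^10 = 1024 vertices has degree 10; total edges = 10·2^10/2 = 5120.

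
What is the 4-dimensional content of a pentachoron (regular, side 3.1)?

Volume = 3.1^4 · √(5/2^4) / 4! ≈ 2.1511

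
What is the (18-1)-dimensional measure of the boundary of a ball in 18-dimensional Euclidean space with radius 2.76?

S_18(2.76) = 2·π^(18/2)·(2.76)^17 / Γ(18/2) ≈ 4.62714e+07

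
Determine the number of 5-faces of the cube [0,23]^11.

An n-cube has C(n,k)·2^(n-k) k-faces. Here C(11,5)·2^6 = 462·64 = 29568.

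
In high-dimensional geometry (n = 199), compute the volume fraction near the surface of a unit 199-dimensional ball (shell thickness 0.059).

1 - (1-0.059)^199 ≈ 0.999994 ≈ 99.999445%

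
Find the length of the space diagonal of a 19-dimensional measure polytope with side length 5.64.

The space diagonal of an n-cube of side s is s√n. Here 5.64·√19 ≈ 24.5842.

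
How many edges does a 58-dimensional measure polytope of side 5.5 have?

Number of 1-faces = C(58,1)·2^(58-1) = 58·144115188075855872 = 8358680908399640576.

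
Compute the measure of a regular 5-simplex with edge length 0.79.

For a regular n-simplex with edge a, V = (a^n / n!)·√((n+1)/2^n). With a=0.79, n=5: V ≈ 0.00111034.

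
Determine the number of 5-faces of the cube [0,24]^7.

An n-cube has C(n,k)·2^(n-k) k-faces. Here C(7,5)·2^2 = 21·4 = 84.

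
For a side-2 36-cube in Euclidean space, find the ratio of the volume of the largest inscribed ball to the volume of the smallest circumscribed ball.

Volume scales as r^n, and r_in/r_out = 1/√36, giving (1/√36)^36 ≈ 9.69516e-29.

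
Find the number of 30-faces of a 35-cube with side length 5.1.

f_30(35-cube) = (35 choose 30) · 2^5 = 10388224.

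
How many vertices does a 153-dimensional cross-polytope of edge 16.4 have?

The vertices are ±e_1, ..., ±e_153, so there are 2·153 = 306.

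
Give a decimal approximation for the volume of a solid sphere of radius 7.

V = 1372·π/3 ≈ 1436.76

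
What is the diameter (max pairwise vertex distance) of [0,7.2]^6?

The space diagonal of an n-cube of side s is s√n. Here 7.2·√6 ≈ 17.6363.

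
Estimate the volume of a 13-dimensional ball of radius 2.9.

V_13(2.9) = π^(13/2) · (2.9)^13 / Γ(13/2 + 1) ≈ 934362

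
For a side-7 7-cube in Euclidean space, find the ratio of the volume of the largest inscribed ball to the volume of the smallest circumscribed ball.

Volume scales as r^n, and r_in/r_out = 1/√7, giving (1/√7)^7 ≈ 0.00110194.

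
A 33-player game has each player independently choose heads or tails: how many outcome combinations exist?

Number of vertices = 2^33 = 8589934592.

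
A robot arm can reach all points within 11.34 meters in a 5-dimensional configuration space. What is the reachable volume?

V_5(11.34) = π^(5/2) · (11.34)^5 / Γ(5/2 + 1) ≈ 987106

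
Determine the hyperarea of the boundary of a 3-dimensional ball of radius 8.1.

S = n·V_n(r)/r = 3·V_3(8.1)/8.1 (volume-to-surface relation), giving 4πr² = 4π·(8.1)² ≈ 824.48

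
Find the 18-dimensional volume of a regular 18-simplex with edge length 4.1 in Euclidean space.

Volume = 4.1^18 · √(19/2^18) / 18! ≈ 1.4252e-07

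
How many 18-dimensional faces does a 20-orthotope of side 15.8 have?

Number of 18-faces = C(20,18) · 2^(20-18) = 190 · 4 = 760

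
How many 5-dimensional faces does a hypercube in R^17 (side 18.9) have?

f_5(17-cube) = (17 choose 5) · 2^12 = 25346048.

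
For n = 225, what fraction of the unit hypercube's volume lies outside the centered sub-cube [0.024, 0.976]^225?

The inner cube has side 1-2·0.024 = 0.952 and volume (0.952)^225 ≈ 1.561e-05, so the shell holds 0.999984 of the volume.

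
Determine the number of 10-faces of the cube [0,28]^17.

An n-cube has C(n,k)·2^(n-k) k-faces. Here C(17,10)·2^7 = 19448·128 = 2489344.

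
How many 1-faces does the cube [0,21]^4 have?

Each of the 2^4 = 16 vertices has degree 4; total edges = 4·2^4/2 = 32.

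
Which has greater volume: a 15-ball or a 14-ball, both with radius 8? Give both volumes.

V_15(8) ≈ 1.34208e+13. V_14(8) ≈ 2.63559e+12. The 15-ball is larger.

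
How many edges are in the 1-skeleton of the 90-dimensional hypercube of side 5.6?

Each of the 2^90 = 1237940039285380274899124224 vertices has degree 90; total edges = 90·2^90/2 = 55707301767842112370460590080.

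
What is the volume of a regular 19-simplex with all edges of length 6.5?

Volume = 6.5^19 · √(20/2^19) / 19! ≈ 0.000141576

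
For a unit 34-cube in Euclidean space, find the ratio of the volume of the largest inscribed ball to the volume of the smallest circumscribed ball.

The radii are 1/2 and 1√34/2, so the volume ratio is (1/√34)^34 = 34^{-34/2} ≈ 9.22271e-27.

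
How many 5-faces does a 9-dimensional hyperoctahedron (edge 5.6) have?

Each 5-face is the convex hull of 6 vertices, one chosen as ±e_i from each of 6 distinct axes: 2^6·C(9,6) = 5376.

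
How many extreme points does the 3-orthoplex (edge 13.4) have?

An n-cross-polytope has 2n vertices; here n = 3, giving 6.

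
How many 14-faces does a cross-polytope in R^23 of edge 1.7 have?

An n-cross-polytope has 2^(k+1)·C(n,k+1) k-faces. Here 2^15·C(23,15) = 32768·490314 = 16066609152.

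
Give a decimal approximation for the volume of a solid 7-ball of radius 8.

V_7(8) = π^(7/2) · (8)^7 / Γ(7/2 + 1) = 33554432·π^3/105 ≈ 9.90855e+06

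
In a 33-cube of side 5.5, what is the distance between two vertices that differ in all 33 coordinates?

d = √(5.5² + 5.5² + ... + 5.5²) [33 terms] = √(33·5.5²) = 5.5√33 ≈ 31.5951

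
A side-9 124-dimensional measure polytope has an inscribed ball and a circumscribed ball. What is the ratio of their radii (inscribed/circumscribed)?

For an n-cube of any side s, the inradius is s/2 and the circumradius is s√n/2, so the ratio is 1/√124 ≈ 0.0898027.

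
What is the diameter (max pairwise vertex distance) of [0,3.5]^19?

||(3.5,3.5,...,3.5)|| = √(19)·3.5 ≈ 15.2561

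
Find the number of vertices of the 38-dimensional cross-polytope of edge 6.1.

An n-cross-polytope has 2n vertices; here n = 38, giving 76.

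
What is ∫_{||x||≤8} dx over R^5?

The n-ball volume is π^(n/2)·r^n/Γ(n/2+1). With n=5, r=8: V = 262144·π^2/15 ≈ 172484.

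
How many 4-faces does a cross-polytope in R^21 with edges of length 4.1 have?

f_4(21-orthoplex) = 2^5 · (21 choose 5) = 651168.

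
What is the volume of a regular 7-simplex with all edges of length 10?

For a regular n-simplex with edge a, V = (a^n / n!)·√((n+1)/2^n). With a=10, n=7: V ≈ 496.032.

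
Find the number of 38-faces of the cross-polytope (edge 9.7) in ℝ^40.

f_38(40-orthoplex) = 2^39 · (40 choose 39) = 21990232555520.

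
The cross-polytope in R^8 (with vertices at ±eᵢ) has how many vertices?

Number of vertices = 2n = 16.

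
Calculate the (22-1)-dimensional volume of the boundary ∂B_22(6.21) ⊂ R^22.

The surface area of an n-ball is 2π^(n/2) r^(n-1) / Γ(n/2). For n=22, r=6.21: 7.32553e+15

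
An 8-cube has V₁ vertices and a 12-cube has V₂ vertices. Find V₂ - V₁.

V₁ = 2^8 = 256. V₂ = 2^12 = 4096. V₂ - V₁ = 3840.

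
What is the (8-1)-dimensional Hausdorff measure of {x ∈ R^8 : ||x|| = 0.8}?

S_8(0.8) = 2·π^(8/2)·(0.8)^7 / Γ(8/2) ≈ 6.80939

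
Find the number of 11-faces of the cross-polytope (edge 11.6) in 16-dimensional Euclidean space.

Each 11-face is the convex hull of 12 vertices, one chosen as ±e_i from each of 12 distinct axes: 2^12·C(16,12) = 7454720.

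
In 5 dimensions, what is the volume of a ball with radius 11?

V_5(11) = π^(5/2) · (11)^5 / Γ(5/2 + 1) = 1288408·π^2/15 ≈ 847738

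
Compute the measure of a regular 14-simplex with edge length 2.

V = (2^14 / 14!) · √((14+1) / 2^14) ≈ 5.68653e-09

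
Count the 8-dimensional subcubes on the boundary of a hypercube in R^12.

f_8(12-cube) = (12 choose 8) · 2^4 = 7920.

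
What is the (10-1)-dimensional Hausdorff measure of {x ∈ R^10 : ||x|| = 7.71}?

The surface area of an n-ball is 2π^(n/2) r^(n-1) / Γ(n/2). For n=10, r=7.71: 2.45503e+09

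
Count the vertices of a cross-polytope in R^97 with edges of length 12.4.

Number of vertices = 2n = 194.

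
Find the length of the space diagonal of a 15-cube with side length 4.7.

Diagonal = √15 · 4.7 ≈ 18.203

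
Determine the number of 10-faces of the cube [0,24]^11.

An n-cube has C(n,k)·2^(n-k) k-faces. Here C(11,10)·2^1 = 11·2 = 22.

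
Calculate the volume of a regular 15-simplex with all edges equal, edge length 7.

For a regular n-simplex with edge a, V = (a^n / n!)·√((n+1)/2^n). With a=7, n=15: V ≈ 0.0802243.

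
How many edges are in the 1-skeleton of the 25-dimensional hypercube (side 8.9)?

Number of 1-faces = C(25,1)·2^(25-1) = 25·16777216 = 419430400.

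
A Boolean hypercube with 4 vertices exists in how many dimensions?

2^n = 4 ⇒ n = log_2(4) = 2.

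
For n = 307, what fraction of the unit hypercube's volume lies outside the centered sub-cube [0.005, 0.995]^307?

The inner cube has side 1-2·0.005 = 0.99 and volume (0.99)^307 ≈ 0.04571, so the shell holds 0.954291 of the volume.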